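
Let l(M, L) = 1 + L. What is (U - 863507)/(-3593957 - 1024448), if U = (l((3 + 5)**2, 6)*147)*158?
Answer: 140185/923681 ≈ 0.15177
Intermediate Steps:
U = 162582 (U = ((1 + 6)*147)*158 = (7*147)*158 = 1029*158 = 162582)
(U - 863507)/(-3593957 - 1024448) = (162582 - 863507)/(-3593957 - 1024448) = -700925/(-4618405) = -700925*(-1/4618405) = 140185/923681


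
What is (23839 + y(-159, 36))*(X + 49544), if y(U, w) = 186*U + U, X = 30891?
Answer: -474083890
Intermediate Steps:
y(U, w) = 187*U
(23839 + y(-159, 36))*(X + 49544) = (23839 + 187*(-159))*(30891 + 49544) = (23839 - 29733)*80435 = -5894*80435 = -474083890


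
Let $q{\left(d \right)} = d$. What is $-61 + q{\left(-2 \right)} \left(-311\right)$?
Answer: $561$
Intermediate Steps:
$-61 + q{\left(-2 \right)} \left(-311\right) = -61 - -622 = -61 + 622 = 561$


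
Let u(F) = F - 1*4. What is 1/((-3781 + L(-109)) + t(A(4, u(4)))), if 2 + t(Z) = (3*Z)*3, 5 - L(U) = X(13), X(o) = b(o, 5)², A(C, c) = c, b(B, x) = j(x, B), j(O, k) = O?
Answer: -1/3803 ≈ -0.00026295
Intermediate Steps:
u(F) = -4 + F (u(F) = F - 4 = -4 + F)
b(B, x) = x
X(o) = 25 (X(o) = 5² = 25)
L(U) = -20 (L(U) = 5 - 1*25 = 5 - 25 = -20)
t(Z) = -2 + 9*Z (t(Z) = -2 + (3*Z)*3 = -2 + 9*Z)
1/((-3781 + L(-109)) + t(A(4, u(4)))) = 1/((-3781 - 20) + (-2 + 9*(-4 + 4))) = 1/(-3801 + (-2 + 9*0)) = 1/(-3801 + (-2 + 0)) = 1/(-3801 - 2) = 1/(-3803) = -1/3803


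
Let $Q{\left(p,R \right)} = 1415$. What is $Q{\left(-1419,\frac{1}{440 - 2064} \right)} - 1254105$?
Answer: $-1252690$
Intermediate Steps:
$Q{\left(-1419,\frac{1}{440 - 2064} \right)} - 1254105 = 1415 - 1254105 = -1252690$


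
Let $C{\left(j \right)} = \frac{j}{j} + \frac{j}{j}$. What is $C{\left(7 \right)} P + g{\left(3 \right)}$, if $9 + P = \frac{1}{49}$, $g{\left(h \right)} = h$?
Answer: $- \frac{733}{49} \approx -14.959$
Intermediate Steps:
$C{\left(j \right)} = 2$ ($C{\left(j \right)} = 1 + 1 = 2$)
$P = - \frac{440}{49}$ ($P = -9 + \frac{1}{49} = - \frac{440}{49} \approx -8.9796$)
$C{\left(7 \right)} P + g{\left(3 \right)} = 2 \left(- \frac{440}{49}\right) + 3 = - \frac{880}{49} + 3 = - \frac{733}{49}$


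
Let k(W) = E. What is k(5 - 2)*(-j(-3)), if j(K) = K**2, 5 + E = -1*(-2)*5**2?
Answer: -405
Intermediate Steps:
E = 45 (E = -5 - 1*(-2)*5**2 = -5 + 2*25 = -5 + 50 = 45)
k(W) = 45
k(5 - 2)*(-j(-3)) = 45*(-1*(-3)**2) = 45*(-1*9) = 45*(-9) = -405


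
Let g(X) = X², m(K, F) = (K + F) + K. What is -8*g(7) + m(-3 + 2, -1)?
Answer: -395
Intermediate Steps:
m(K, F) = F + 2*K (m(K, F) = (F + K) + K = F + 2*K)
-8*g(7) + m(-3 + 2, -1) = -8*7² + (-1 + 2*(-3 + 2)) = -8*49 + (-1 + 2*(-1)) = -392 + (-1 - 2) = -392 - 3 = -395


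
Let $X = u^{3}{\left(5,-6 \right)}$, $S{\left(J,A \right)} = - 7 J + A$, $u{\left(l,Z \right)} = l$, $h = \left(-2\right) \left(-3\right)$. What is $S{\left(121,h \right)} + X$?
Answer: $-716$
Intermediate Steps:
$h = 6$
$S{\left(J,A \right)} = A - 7 J$
$X = 125$ ($X = 5^{3} = 125$)
$S{\left(121,h \right)} + X = \left(6 - 847\right) + 125 = -841 + 125 = -716$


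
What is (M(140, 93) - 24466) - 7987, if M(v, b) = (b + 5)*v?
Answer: -18733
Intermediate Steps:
M(v, b) = v*(5 + b) (M(v, b) = (5 + b)*v = v*(5 + b))
(M(140, 93) - 24466) - 7987 = (140*(5 + 93) - 24466) - 7987 = (140*98 - 24466) - 7987 = (13720 - 24466) - 7987 = -10746 - 7987 = -18733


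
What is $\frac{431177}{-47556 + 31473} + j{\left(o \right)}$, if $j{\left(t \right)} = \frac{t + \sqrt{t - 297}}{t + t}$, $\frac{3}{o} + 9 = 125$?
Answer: $- \frac{846271}{32166} + \frac{i \sqrt{999021}}{3} \approx -26.309 + 333.17 i$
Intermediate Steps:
$o = \frac{3}{116}$ ($o = \frac{3}{-9 + 125} = \frac{3}{116} \approx 0.025862$)
$j{\left(t \right)} = \frac{t + \sqrt{-297 + t}}{2 t}$
$\frac{431177}{-47556 + 31473} + j{\left(o \right)} = \frac{431177}{-47556 + 31473} + \frac{\frac{3}{116} + \sqrt{-297 + \frac{3}{116}}}{2 \cdot \frac{3}{116}} = \frac{431177}{-16083} + \frac{1}{2} \cdot \frac{116}{3} \left(\frac{3}{116} + \sqrt{- \frac{34449}{116}}\right) = 431177 \left(- \frac{1}{16083}\right) + \frac{1}{2} \cdot \frac{116}{3} \left(\frac{3}{116} + \frac{i \sqrt{999021}}{58}\right) = - \frac{431177}{16083} + \left(\frac{1}{2} + \frac{i \sqrt{999021}}{3}\right) = - \frac{846271}{32166} + \frac{i \sqrt{999021}}{3}$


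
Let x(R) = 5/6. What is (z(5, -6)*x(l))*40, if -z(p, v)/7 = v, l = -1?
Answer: 1400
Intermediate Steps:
z(p, v) = -7*v
x(R) = 5/6 (x(R) = 5*(1/6) = 5/6)
(z(5, -6)*x(l))*40 = (-7*(-6)*(5/6))*40 = (42*(5/6))*40 = 35*40 = 1400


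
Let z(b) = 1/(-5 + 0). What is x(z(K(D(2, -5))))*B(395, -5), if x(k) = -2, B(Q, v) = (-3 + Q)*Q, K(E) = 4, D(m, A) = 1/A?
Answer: -309680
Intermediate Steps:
z(b) = -1/5 (z(b) = 1/(-5) = -1/5)
B(Q, v) = Q*(-3 + Q)
x(z(K(D(2, -5))))*B(395, -5) = -790*(-3 + 395) = -790*392 = -2*154840 = -309680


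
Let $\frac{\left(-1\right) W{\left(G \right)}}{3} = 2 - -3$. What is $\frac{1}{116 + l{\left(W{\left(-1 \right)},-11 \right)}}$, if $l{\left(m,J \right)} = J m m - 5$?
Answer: $- \frac{1}{2364} \approx -0.00042301$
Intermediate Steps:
$W{\left(G \right)} = -15$ ($W{\left(G \right)} = - 3 \left(2 - -3\right) = - 3 \left(2 + 3\right) = \left(-3\right) 5 = -15$)
$l{\left(m,J \right)} = -5 + J m^{2}$ ($l{\left(m,J \right)} = J m^{2} - 5 = -5 + J m^{2}$)
$\frac{1}{116 + l{\left(W{\left(-1 \right)},-11 \right)}} = \frac{1}{116 - \left(5 + 11 \left(-15\right)^{2}\right)} = \frac{1}{116 - 2480} = \frac{1}{-2364} = - \frac{1}{2364}$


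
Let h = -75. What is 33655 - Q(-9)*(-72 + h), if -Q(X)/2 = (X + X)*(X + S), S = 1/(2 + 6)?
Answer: -26623/2 ≈ -13312.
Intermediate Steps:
S = ⅛ (S = 1/8 = ⅛ ≈ 0.12500)
Q(X) = -4*X*(⅛ + X) (Q(X) = -2*(X + X)*(X + ⅛) = -2*2*X*(⅛ + X) = -4*X*(⅛ + X))
33655 - Q(-9)*(-72 + h) = 33655 - (-½*(-9)*(1 + 8*(-9)))*(-72 - 75) = 33655 - (-½*(-9)*(1 - 72))*(-147) = 33655 - (-½*(-9)*(-71))*(-147) = 33655 - (-639)*(-147)/2 = 33655 - 1*93933/2 = 33655 - 93933/2 = -26623/2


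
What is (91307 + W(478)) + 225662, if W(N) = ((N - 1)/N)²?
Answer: 72422572525/228484 ≈ 3.1697e+5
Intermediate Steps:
W(N) = (-1 + N)²/N² (W(N) = ((-1 + N)/N)² = (-1 + N)²/N²)
(91307 + W(478)) + 225662 = (91307 + (-1 + 478)²/478²) + 225662 = (91307 + (1/228484)*477²) + 225662 = (91307 + (1/228484)*227529) + 225662 = (91307 + 227529/228484) + 225662 = 20862416117/228484 + 225662 = 72422572525/228484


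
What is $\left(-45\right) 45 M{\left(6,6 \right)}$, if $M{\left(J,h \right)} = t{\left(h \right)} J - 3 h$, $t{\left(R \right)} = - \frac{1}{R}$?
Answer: $38475$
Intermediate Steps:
$M{\left(J,h \right)} = - 3 h - \frac{J}{h}$ ($M{\left(J,h \right)} = - \frac{1}{h} J - 3 h = - \frac{J}{h} - 3 h = - 3 h - \frac{J}{h}$)
$\left(-45\right) 45 M{\left(6,6 \right)} = \left(-45\right) 45 \left(\left(-3\right) 6 - \frac{6}{6}\right) = - 2025 \left(-18 - 6 \cdot \frac{1}{6}\right) = - 2025 \left(-18 - 1\right) = \left(-2025\right) \left(-19\right) = 38475$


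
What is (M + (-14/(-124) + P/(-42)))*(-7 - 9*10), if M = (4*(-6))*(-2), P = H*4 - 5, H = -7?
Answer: -1029267/217 ≈ -4743.2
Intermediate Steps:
P = -33 (P = -7*4 - 5 = -28 - 5 = -33)
M = 48 (M = -24*(-2) = 48)
(M + (-14/(-124) + P/(-42)))*(-7 - 9*10) = (48 + (-14/(-124) - 33/(-42)))*(-7 - 9*10) = (48 + (-14*(-1/124) - 33*(-1/42)))*(-7 - 90) = (48 + (7/62 + 11/14))*(-97) = (48 + 195/217)*(-97) = (10611/217)*(-97) = -1029267/217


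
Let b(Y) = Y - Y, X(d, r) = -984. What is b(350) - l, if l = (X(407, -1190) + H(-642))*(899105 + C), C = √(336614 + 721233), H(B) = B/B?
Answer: 883820215 + 983*√1057847 ≈ 8.8483e+8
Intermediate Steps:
H(B) = 1
C = √1057847 ≈ 1028.5
b(Y) = 0
l = -883820215 - 983*√1057847 (l = (-984 + 1)*(899105 + √1057847) = -983*(899105 + √1057847) = -883820215 - 983*√1057847 ≈ -8.8483e+8)
b(350) - l = 0 - (-883820215 - 983*√1057847) = 0 + (883820215 + 983*√1057847) = 883820215 + 983*√1057847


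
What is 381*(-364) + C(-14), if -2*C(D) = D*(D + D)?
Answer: -138880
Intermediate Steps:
C(D) = -D² (C(D) = -D*(D + D)/2 = -D*2*D/2 = -D²)
381*(-364) + C(-14) = 381*(-364) - 1*(-14)² = -138684 - 1*196 = -138684 - 196 = -138880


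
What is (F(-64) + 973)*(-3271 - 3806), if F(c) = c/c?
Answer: -6892998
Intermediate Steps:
F(c) = 1
(F(-64) + 973)*(-3271 - 3806) = (1 + 973)*(-3271 - 3806) = 974*(-7077) = -6892998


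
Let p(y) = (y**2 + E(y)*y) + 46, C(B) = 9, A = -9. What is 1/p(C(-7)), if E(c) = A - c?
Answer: -1/35 ≈ -0.028571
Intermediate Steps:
E(c) = -9 - c
p(y) = 46 + y**2 + y*(-9 - y) (p(y) = (y**2 + (-9 - y)*y) + 46 = (y**2 + y*(-9 - y)) + 46 = 46 + y**2 + y*(-9 - y))
1/p(C(-7)) = 1/(46 - 9*9) = 1/(46 - 81) = 1/(-35) = -1/35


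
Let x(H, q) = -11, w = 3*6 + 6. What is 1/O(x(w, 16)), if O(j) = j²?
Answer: 1/121 ≈ 0.0082645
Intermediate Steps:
w = 24 (w = 18 + 6 = 24)
1/O(x(w, 16)) = 1/((-11)²) = 1/121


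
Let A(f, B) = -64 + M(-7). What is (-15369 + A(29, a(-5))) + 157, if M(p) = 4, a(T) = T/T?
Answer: -15272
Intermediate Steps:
a(T) = 1
A(f, B) = -60 (A(f, B) = -64 + 4 = -60)
(-15369 + A(29, a(-5))) + 157 = (-15369 - 60) + 157 = -15429 + 157 = -15272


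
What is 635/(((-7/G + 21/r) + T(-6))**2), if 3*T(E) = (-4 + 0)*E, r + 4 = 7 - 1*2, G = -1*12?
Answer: 18288/25205 ≈ 0.72557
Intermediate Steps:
G = -12
r = 1 (r = -4 + (7 - 1*2) = -4 + (7 - 2) = -4 + 5 = 1)
T(E) = -4*E/3 (T(E) = ((-4 + 0)*E)/3 = (-4*E)/3 = -4*E/3)
635/(((-7/G + 21/r) + T(-6))**2) = 635/(((-7/(-12) + 21/1) - 4/3*(-6))**2) = 635/(((-7*(-1/12) + 21*1) + 8)**2) = 635/(((7/12 + 21) + 8)**2) = 635/((259/12 + 8)**2) = 635/((355/12)**2) = 635/(126025/144) = 635*(144/126025) = 18288/25205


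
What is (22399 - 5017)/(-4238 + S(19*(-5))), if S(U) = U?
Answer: -17382/4333 ≈ -4.0115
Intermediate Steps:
(22399 - 5017)/(-4238 + S(19*(-5))) = (22399 - 5017)/(-4238 + 19*(-5)) = 17382/(-4238 - 95) = 17382/(-4333) = 17382*(-1/4333) = -17382/4333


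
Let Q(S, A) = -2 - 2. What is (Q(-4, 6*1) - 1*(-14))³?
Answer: 1000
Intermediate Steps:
Q(S, A) = -4
(Q(-4, 6*1) - 1*(-14))³ = (-4 - 1*(-14))³ = (-4 + 14)³ = 10³ = 1000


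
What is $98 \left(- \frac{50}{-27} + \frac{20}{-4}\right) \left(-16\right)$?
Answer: $\frac{133280}{27} \approx 4936.3$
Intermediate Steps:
$98 \left(- \frac{50}{-27} + \frac{20}{-4}\right) \left(-16\right) = 98 \left(\left(-50\right) \left(- \frac{1}{27}\right) + 20 \left(- \frac{1}{4}\right)\right) \left(-16\right) = 98 \left(\frac{50}{27} - 5\right) \left(-16\right) = 98 \left(- \frac{85}{27}\right) \left(-16\right) = \left(- \frac{8330}{27}\right) \left(-16\right) = \frac{133280}{27}$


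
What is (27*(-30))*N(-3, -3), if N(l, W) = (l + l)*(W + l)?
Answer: -29160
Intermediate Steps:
N(l, W) = 2*l*(W + l) (N(l, W) = (2*l)*(W + l) = 2*l*(W + l))
(27*(-30))*N(-3, -3) = (27*(-30))*(2*(-3)*(-3 - 3)) = -1620*(-3)*(-6) = -810*36 = -29160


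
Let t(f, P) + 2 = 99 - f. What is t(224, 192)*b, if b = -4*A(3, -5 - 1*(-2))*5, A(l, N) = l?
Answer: 7620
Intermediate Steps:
t(f, P) = 97 - f (t(f, P) = -2 + (99 - f) = 97 - f)
b = -60 (b = -4*3*5 = -12*5 = -60)
t(224, 192)*b = (97 - 1*224)*(-60) = (97 - 224)*(-60) = -127*(-60) = 7620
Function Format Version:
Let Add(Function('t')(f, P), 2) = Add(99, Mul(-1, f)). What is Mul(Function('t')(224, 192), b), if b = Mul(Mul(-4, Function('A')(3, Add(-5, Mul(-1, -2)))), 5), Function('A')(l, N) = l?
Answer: 7620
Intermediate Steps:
Function('t')(f, P) = Add(97, Mul(-1, f)) (Function('t')(f, P) = Add(-2, Add(99, Mul(-1, f))) = Add(97, Mul(-1, f)))
b = -60 (b = Mul(Mul(-4, 3), 5) = Mul(-12, 5) = -60)
Mul(Function('t')(224, 192), b) = Mul(Add(97, Mul(-1, 224)), -60) = Mul(Add(97, -224), -60) = Mul(-127, -60) = 7620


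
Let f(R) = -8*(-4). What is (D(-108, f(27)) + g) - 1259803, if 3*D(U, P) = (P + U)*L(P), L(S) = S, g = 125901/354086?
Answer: -1339096574623/1062258 ≈ -1.2606e+6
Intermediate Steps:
g = 125901/354086 (g = 125901*(1/354086) = 125901/354086 ≈ 0.35557)
f(R) = 32
D(U, P) = P*(P + U)/3 (D(U, P) = ((P + U)*P)/3 = (P*(P + U))/3 = P*(P + U)/3)
(D(-108, f(27)) + g) - 1259803 = ((1/3)*32*(32 - 108) + 125901/354086) - 1259803 = ((1/3)*32*(-76) + 125901/354086) - 1259803 = (-2432/3 + 125901/354086) - 1259803 = -860759449/1062258 - 1259803 = -1339096574623/1062258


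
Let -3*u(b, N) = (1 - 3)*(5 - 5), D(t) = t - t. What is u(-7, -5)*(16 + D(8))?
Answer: 0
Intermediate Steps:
D(t) = 0
u(b, N) = 0 (u(b, N) = -(1 - 3)*(5 - 5)/3 = -(-2)*0/3 = -⅓*0 = 0)
u(-7, -5)*(16 + D(8)) = 0*(16 + 0) = 0*16 = 0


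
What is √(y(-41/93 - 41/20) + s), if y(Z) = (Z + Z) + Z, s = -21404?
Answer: I*√2057642515/310 ≈ 146.33*I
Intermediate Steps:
y(Z) = 3*Z (y(Z) = 2*Z + Z = 3*Z)
√(y(-41/93 - 41/20) + s) = √(3*(-41/93 - 41/20) - 21404) = √(3*(-4633/1860) - 21404) = √(-4633/620 - 21404) = √(-13275113/620) = I*√2057642515/310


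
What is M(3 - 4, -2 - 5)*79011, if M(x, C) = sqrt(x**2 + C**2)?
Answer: 395055*sqrt(2) ≈ 5.5869e+5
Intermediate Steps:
M(x, C) = sqrt(C**2 + x**2)
M(3 - 4, -2 - 5)*79011 = sqrt((-2 - 5)**2 + (3 - 4)**2)*79011 = sqrt((-7)**2 + (-1)**2)*79011 = sqrt(49 + 1)*79011 = sqrt(50)*79011 = (5*sqrt(2))*79011 = 395055*sqrt(2)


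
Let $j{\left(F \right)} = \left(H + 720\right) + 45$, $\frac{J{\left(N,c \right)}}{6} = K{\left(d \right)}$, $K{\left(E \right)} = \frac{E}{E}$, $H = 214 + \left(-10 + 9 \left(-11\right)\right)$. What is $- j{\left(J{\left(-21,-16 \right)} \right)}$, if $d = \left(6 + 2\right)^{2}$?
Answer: $-870$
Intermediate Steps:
$d = 64$ ($d = 8^{2} = 64$)
$H = 105$ ($H = 214 - 109 = 105$)
$K{\left(E \right)} = 1$
$J{\left(N,c \right)} = 6$ ($J{\left(N,c \right)} = 6 \cdot 1 = 6$)
$j{\left(F \right)} = 870$ ($j{\left(F \right)} = \left(105 + 720\right) + 45 = 825 + 45 = 870$)
$- j{\left(J{\left(-21,-16 \right)} \right)} = \left(-1\right) 870 = -870$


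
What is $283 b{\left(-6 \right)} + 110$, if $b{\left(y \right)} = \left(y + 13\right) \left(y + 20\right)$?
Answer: $27844$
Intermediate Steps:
$b{\left(y \right)} = \left(13 + y\right) \left(20 + y\right)$
$283 b{\left(-6 \right)} + 110 = 283 \left(260 + \left(-6\right)^{2} + 33 \left(-6\right)\right) + 110 = 283 \left(260 + 36 - 198\right) + 110 = 283 \cdot 98 + 110 = 27734 + 110 = 27844$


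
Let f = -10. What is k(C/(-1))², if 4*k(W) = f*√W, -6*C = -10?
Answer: -125/12 ≈ -10.417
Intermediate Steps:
C = 5/3 (C = -⅙*(-10) = 5/3 ≈ 1.6667)
k(W) = -5*√W/2 (k(W) = (-10*√W)/4 = -5*√W/2)
k(C/(-1))² = (-5*I*√15/3/2)² = (-5*I*√15/6)² = -125/12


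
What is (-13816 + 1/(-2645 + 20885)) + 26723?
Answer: 235423681/18240 ≈ 12907.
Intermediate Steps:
(-13816 + 1/(-2645 + 20885)) + 26723 = (-13816 + 1/18240) + 26723 = -252003839/18240 + 26723 = 235423681/18240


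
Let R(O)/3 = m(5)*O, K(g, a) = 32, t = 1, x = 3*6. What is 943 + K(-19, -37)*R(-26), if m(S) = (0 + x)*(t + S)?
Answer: -268625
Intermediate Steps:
x = 18
m(S) = 18 + 18*S (m(S) = (0 + 18)*(1 + S) = 18*(1 + S) = 18 + 18*S)
R(O) = 324*O (R(O) = 3*((18 + 18*5)*O) = 3*((18 + 90)*O) = 3*(108*O) = 324*O)
943 + K(-19, -37)*R(-26) = 943 + 32*(324*(-26)) = 943 + 32*(-8424) = 943 - 269568 = -268625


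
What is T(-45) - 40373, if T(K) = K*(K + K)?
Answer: -36323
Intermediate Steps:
T(K) = 2*K² (T(K) = K*(2*K) = 2*K²)
T(-45) - 40373 = 2*(-45)² - 40373 = 2*2025 - 40373 = 4050 - 40373 = -36323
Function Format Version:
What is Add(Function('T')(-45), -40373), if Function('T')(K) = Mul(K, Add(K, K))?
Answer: -36323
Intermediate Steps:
Function('T')(K) = Mul(2, Pow(K, 2)) (Function('T')(K) = Mul(K, Mul(2, K)) = Mul(2, Pow(K, 2)))
Add(Function('T')(-45), -40373) = Add(Mul(2, Pow(-45, 2)), -40373) = Add(Mul(2, 2025), -40373) = Add(4050, -40373) = -36323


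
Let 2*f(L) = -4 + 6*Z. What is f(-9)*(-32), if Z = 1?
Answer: -32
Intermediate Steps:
f(L) = 1 (f(L) = (-4 + 6*1)/2 = (-4 + 6)/2 = (½)*2 = 1)
f(-9)*(-32) = 1*(-32) = -32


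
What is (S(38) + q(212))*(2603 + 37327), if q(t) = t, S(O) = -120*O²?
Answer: -6910605240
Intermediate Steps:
(S(38) + q(212))*(2603 + 37327) = (-120*38² + 212)*(2603 + 37327) = (-120*1444 + 212)*39930 = (-173280 + 212)*39930 = -173068*39930 = -6910605240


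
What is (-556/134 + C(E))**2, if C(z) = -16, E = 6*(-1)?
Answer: 1822500/4489 ≈ 405.99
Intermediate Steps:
E = -6
(-556/134 + C(E))**2 = (-556/134 - 16)**2 = (-556*1/134 - 16)**2 = (-278/67 - 16)**2 = (-1350/67)**2 = 1822500/4489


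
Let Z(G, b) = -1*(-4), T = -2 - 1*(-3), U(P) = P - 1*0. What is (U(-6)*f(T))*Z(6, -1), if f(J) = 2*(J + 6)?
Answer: -336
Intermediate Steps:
U(P) = P (U(P) = P + 0 = P)
T = 1 (T = -2 + 3 = 1)
Z(G, b) = 4
f(J) = 12 + 2*J (f(J) = 2*(6 + J) = 12 + 2*J)
(U(-6)*f(T))*Z(6, -1) = -6*(12 + 2*1)*4 = -6*(12 + 2)*4 = -6*14*4 = -84*4 = -336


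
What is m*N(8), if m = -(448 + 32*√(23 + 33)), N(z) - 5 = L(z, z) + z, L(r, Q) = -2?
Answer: -4928 - 704*√14 ≈ -7562.1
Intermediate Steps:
N(z) = 3 + z (N(z) = 5 + (-2 + z) = 3 + z)
m = -448 - 64*√14 (m = -(448 + 64*√14) = -32*(14 + 2*√14) = -448 - 64*√14 ≈ -687.47)
m*N(8) = (-448 - 64*√14)*(3 + 8) = (-448 - 64*√14)*11 = -4928 - 704*√14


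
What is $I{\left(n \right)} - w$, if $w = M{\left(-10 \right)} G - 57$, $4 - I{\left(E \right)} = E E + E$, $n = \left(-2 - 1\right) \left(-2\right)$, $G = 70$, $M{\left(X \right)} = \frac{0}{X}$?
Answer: $19$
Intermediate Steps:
$M{\left(X \right)} = 0$
$n = 6$ ($n = \left(-3\right) \left(-2\right) = 6$)
$I{\left(E \right)} = 4 - E - E^{2}$ ($I{\left(E \right)} = 4 - \left(E E + E\right) = 4 - \left(E^{2} + E\right) = 4 - \left(E + E^{2}\right) = 4 - E - E^{2}$)
$w = -57$ ($w = 0 \cdot 70 - 57 = 0 - 57 = -57$)
$I{\left(n \right)} - w = \left(4 - 6 - 6^{2}\right) - -57 = \left(4 - 6 - 36\right) + 57 = -38 + 57 = 19$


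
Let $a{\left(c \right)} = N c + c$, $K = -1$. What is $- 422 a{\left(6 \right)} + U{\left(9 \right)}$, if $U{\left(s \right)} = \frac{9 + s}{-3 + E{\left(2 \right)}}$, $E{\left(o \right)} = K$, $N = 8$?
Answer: $- \frac{45585}{2} \approx -22793.0$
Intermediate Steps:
$E{\left(o \right)} = -1$
$a{\left(c \right)} = 9 c$ ($a{\left(c \right)} = 8 c + c = 9 c$)
$U{\left(s \right)} = - \frac{9}{4} - \frac{s}{4}$ ($U{\left(s \right)} = \frac{9 + s}{-3 - 1} = \frac{9 + s}{-4} = \left(9 + s\right) \left(- \frac{1}{4}\right) = - \frac{9}{4} - \frac{s}{4}$)
$- 422 a{\left(6 \right)} + U{\left(9 \right)} = - 422 \cdot 9 \cdot 6 - \frac{9}{2} = \left(-422\right) 54 - \frac{9}{2} = -22788 - \frac{9}{2} = - \frac{45585}{2}$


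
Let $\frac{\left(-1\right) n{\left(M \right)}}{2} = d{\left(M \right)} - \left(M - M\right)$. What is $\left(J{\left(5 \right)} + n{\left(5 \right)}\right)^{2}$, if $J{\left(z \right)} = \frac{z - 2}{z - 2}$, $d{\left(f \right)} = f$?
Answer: $81$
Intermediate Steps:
$J{\left(z \right)} = 1$ ($J{\left(z \right)} = \frac{-2 + z}{-2 + z} = 1$)
$n{\left(M \right)} = - 2 M$ ($n{\left(M \right)} = - 2 \left(M - \left(M - M\right)\right) = - 2 \left(M - 0\right) = - 2 \left(M + 0\right) = - 2 M$)
$\left(J{\left(5 \right)} + n{\left(5 \right)}\right)^{2} = \left(1 - 10\right)^{2} = \left(-9\right)^{2} = 81$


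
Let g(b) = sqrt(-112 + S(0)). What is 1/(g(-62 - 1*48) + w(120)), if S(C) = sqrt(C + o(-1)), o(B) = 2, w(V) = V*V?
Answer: 1/(14400 + I*sqrt(112 - sqrt(2))) ≈ 6.9444e-5 - 5.07e-8*I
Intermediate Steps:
w(V) = V**2
S(C) = sqrt(2 + C) (S(C) = sqrt(C + 2) = sqrt(2 + C))
g(b) = sqrt(-112 + sqrt(2)) (g(b) = sqrt(-112 + sqrt(2 + 0)) = sqrt(-112 + sqrt(2)))
1/(g(-62 - 1*48) + w(120)) = 1/(sqrt(-112 + sqrt(2)) + 120**2) = 1/(sqrt(-112 + sqrt(2)) + 14400) = 1/(14400 + sqrt(-112 + sqrt(2)))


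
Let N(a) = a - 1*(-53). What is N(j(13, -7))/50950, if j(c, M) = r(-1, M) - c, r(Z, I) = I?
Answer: 33/50950 ≈ 0.00064769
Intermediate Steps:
j(c, M) = M - c
N(a) = 53 + a (N(a) = a + 53 = 53 + a)
N(j(13, -7))/50950 = (53 + (-7 - 1*13))/50950 = (53 + (-7 - 13))*(1/50950) = (53 - 20)*(1/50950) = 33*(1/50950) = 33/50950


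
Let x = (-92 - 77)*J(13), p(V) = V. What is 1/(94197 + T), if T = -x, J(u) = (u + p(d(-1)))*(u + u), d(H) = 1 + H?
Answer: 1/151319 ≈ 6.6086e-6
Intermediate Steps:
J(u) = 2*u² (J(u) = (u + (1 - 1))*(u + u) = (u + 0)*(2*u) = u*(2*u) = 2*u²)
x = -57122 (x = (-92 - 77)*(2*13²) = -338*169 = -169*338 = -57122)
T = 57122 (T = -1*(-57122) = 57122)
1/(94197 + T) = 1/(94197 + 57122) = 1/151319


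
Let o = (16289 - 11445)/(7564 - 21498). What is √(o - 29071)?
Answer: 7*I*√28797892457/6967 ≈ 170.5*I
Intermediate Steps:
o = -2422/6967 (o = 4844/(-13934) = 4844*(-1/13934) = -2422/6967 ≈ -0.34764)
√(o - 29071) = √(-2422/6967 - 29071) = √(-202540079/6967) = 7*I*√28797892457/6967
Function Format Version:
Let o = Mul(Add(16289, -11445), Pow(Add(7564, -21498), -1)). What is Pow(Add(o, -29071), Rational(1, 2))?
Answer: Mul(Rational(7, 6967), I, Pow(28797892457, Rational(1, 2))) ≈ Mul(170.50, I)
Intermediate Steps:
o = Rational(-2422, 6967) (o = Mul(4844, Pow(-13934, -1)) = Mul(4844, Rational(-1, 13934)) = Rational(-2422, 6967) ≈ -0.34764)
Pow(Add(o, -29071), Rational(1, 2)) = Pow(Add(Rational(-2422, 6967), -29071), Rational(1, 2)) = Pow(Rational(-202540079, 6967), Rational(1, 2)) = Mul(Rational(7, 6967), I, Pow(28797892457, Rational(1, 2)))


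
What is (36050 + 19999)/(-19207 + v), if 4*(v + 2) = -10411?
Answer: -224196/87247 ≈ -2.5697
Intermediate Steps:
v = -10419/4 (v = -2 + (¼)*(-10411) = -2 - 10411/4 = -10419/4 ≈ -2604.8)
(36050 + 19999)/(-19207 + v) = (36050 + 19999)/(-19207 - 10419/4) = 56049/(-87247/4) = 56049*(-4/87247) = -224196/87247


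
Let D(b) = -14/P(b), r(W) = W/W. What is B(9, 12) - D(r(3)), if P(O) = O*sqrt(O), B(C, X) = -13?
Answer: 1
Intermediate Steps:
r(W) = 1
P(O) = O**(3/2)
D(b) = -14/b**(3/2)
B(9, 12) - D(r(3)) = -13 - (-14)/1**(3/2) = -13 - (-14) = -13 - 1*(-14) = -13 + 14 = 1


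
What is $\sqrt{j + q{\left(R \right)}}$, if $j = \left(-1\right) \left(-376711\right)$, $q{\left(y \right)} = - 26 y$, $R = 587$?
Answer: $3 \sqrt{40161} \approx 601.21$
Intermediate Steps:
$j = 376711$
$\sqrt{j + q{\left(R \right)}} = \sqrt{376711 - 15262} = \sqrt{361449} = 3 \sqrt{40161}$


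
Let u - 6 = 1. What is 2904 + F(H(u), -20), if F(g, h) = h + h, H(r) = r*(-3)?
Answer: 2864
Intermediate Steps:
u = 7 (u = 6 + 1 = 7)
H(r) = -3*r
F(g, h) = 2*h
2904 + F(H(u), -20) = 2904 + 2*(-20) = 2904 - 40 = 2864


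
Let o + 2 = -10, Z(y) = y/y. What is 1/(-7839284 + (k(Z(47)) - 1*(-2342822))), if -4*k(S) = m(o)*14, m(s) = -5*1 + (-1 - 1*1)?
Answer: -2/10992875 ≈ -1.8194e-7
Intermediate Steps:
Z(y) = 1
o = -12 (o = -2 - 10 = -12)
m(s) = -7 (m(s) = -5 + (-1 - 1) = -5 - 2 = -7)
k(S) = 49/2 (k(S) = -(-7)*14/4 = -¼*(-98) = 49/2)
1/(-7839284 + (k(Z(47)) - 1*(-2342822))) = 1/(-7839284 + (49/2 - 1*(-2342822))) = 1/(-7839284 + (49/2 + 2342822)) = 1/(-7839284 + 4685693/2) = 1/(-10992875/2) = -2/10992875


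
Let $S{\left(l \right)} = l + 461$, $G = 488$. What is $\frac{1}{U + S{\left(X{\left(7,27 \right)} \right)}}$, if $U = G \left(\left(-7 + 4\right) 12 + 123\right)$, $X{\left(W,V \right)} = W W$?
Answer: $\frac{1}{42966} \approx 2.3274 \cdot 10^{-5}$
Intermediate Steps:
$X{\left(W,V \right)} = W^{2}$
$S{\left(l \right)} = 461 + l$
$U = 42456$ ($U = 488 \left(\left(-7 + 4\right) 12 + 123\right) = 488 \left(\left(-3\right) 12 + 123\right) = 488 \left(-36 + 123\right) = 488 \cdot 87 = 42456$)
$\frac{1}{U + S{\left(X{\left(7,27 \right)} \right)}} = \frac{1}{42456 + \left(461 + 7^{2}\right)} = \frac{1}{42456 + \left(461 + 49\right)} = \frac{1}{42456 + 510} = \frac{1}{42966}$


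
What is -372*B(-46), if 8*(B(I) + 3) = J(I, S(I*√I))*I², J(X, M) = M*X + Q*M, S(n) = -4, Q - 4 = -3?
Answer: -17709804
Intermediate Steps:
Q = 1 (Q = 4 - 3 = 1)
J(X, M) = M + M*X (J(X, M) = M*X + 1*M = M*X + M = M + M*X)
B(I) = -3 + I²*(-4 - 4*I)/8 (B(I) = -3 + ((-4*(1 + I))*I²)/8 = -3 + ((-4 - 4*I)*I²)/8 = -3 + (I²*(-4 - 4*I))/8 = -3 + I²*(-4 - 4*I)/8)
-372*B(-46) = -372*(-3 - ½*(-46)²*(1 - 46)) = -372*(-3 - ½*2116*(-45)) = -372*(-3 + 47610) = -372*47607 = -17709804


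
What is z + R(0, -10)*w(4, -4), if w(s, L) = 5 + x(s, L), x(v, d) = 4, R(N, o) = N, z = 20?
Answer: 20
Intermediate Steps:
w(s, L) = 9 (w(s, L) = 5 + 4 = 9)
z + R(0, -10)*w(4, -4) = 20 + 0*9 = 20 + 0 = 20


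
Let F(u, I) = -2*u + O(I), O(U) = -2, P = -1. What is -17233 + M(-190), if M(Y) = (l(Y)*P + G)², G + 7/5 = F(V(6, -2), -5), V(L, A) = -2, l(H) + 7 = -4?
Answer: -427461/25 ≈ -17098.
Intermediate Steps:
l(H) = -11 (l(H) = -7 - 4 = -11)
F(u, I) = -2 - 2*u (F(u, I) = -2*u - 2 = -2 - 2*u)
G = ⅗ (G = -7/5 + (-2 - 2*(-2)) = -7/5 + (-2 + 4) = -7/5 + 2 = ⅗ ≈ 0.60000)
M(Y) = 3364/25 (M(Y) = (-11*(-1) + ⅗)² = (11 + ⅗)² = (58/5)² = 3364/25)
-17233 + M(-190) = -17233 + 3364/25 = -427461/25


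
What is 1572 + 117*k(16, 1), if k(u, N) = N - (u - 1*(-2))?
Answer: -417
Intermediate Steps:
k(u, N) = -2 + N - u (k(u, N) = N - (u + 2) = N - (2 + u) = N + (-2 - u) = -2 + N - u)
1572 + 117*k(16, 1) = 1572 + 117*(-2 + 1 - 1*16) = 1572 + 117*(-2 + 1 - 16) = 1572 + 117*(-17) = 1572 - 1989 = -417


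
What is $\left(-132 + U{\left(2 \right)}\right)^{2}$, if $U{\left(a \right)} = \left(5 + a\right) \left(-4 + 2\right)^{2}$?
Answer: $10816$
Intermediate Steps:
$U{\left(a \right)} = 20 + 4 a$ ($U{\left(a \right)} = \left(5 + a\right) \left(-2\right)^{2} = \left(5 + a\right) 4 = 20 + 4 a$)
$\left(-132 + U{\left(2 \right)}\right)^{2} = \left(-132 + \left(20 + 4 \cdot 2\right)\right)^{2} = \left(-132 + \left(20 + 8\right)\right)^{2} = \left(-132 + 28\right)^{2} = \left(-104\right)^{2} = 10816$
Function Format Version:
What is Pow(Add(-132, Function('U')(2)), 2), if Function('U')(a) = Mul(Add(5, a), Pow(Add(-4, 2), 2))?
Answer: 10816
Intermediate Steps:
Function('U')(a) = Add(20, Mul(4, a)) (Function('U')(a) = Mul(Add(5, a), Pow(-2, 2)) = Mul(Add(5, a), 4) = Add(20, Mul(4, a)))
Pow(Add(-132, Function('U')(2)), 2) = Pow(Add(-132, Add(20, Mul(4, 2))), 2) = Pow(Add(-132, Add(20, 8)), 2) = Pow(Add(-132, 28), 2) = Pow(-104, 2) = 10816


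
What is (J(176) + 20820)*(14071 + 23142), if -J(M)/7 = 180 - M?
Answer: 773732696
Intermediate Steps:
J(M) = -1260 + 7*M (J(M) = -7*(180 - M) = -1260 + 7*M)
(J(176) + 20820)*(14071 + 23142) = ((-1260 + 7*176) + 20820)*(14071 + 23142) = ((-1260 + 1232) + 20820)*37213 = (-28 + 20820)*37213 = 20792*37213 = 773732696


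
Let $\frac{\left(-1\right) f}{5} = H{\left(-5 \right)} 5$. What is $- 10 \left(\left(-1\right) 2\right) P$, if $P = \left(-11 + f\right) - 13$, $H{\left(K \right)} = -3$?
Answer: $1020$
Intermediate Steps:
$f = 75$ ($f = - 5 \left(\left(-3\right) 5\right) = \left(-5\right) \left(-15\right) = 75$)
$P = 51$ ($P = \left(-11 + 75\right) - 13 = 64 - 13 = 51$)
$- 10 \left(\left(-1\right) 2\right) P = - 10 \left(\left(-1\right) 2\right) 51 = \left(-10\right) \left(-2\right) 51 = 20 \cdot 51 = 1020$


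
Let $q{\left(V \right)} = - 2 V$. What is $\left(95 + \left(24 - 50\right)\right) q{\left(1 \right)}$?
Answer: $-138$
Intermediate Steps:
$\left(95 + \left(24 - 50\right)\right) q{\left(1 \right)} = \left(95 + \left(24 - 50\right)\right) \left(\left(-2\right) 1\right) = \left(95 - 26\right) \left(-2\right) = 69 \left(-2\right) = -138$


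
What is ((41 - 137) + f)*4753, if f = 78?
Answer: -85554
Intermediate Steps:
((41 - 137) + f)*4753 = ((41 - 137) + 78)*4753 = (-96 + 78)*4753 = -18*4753 = -85554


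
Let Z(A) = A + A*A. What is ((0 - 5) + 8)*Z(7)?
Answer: 168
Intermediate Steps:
Z(A) = A + A²
((0 - 5) + 8)*Z(7) = ((0 - 5) + 8)*(7*(1 + 7)) = (-5 + 8)*(7*8) = 3*56 = 168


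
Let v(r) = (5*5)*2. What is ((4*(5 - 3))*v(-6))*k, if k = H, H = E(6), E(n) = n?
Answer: 2400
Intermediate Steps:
H = 6
k = 6
v(r) = 50 (v(r) = 25*2 = 50)
((4*(5 - 3))*v(-6))*k = ((4*(5 - 3))*50)*6 = ((4*2)*50)*6 = (8*50)*6 = 400*6 = 2400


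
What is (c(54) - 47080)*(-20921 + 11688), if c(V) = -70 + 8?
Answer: 435262086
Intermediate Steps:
c(V) = -62
(c(54) - 47080)*(-20921 + 11688) = (-62 - 47080)*(-20921 + 11688) = -47142*(-9233) = 435262086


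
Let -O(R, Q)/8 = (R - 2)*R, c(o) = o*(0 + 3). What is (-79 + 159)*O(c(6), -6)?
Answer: -184320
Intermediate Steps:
c(o) = 3*o (c(o) = o*3 = 3*o)
O(R, Q) = -8*R*(-2 + R) (O(R, Q) = -8*(R - 2)*R = -8*(-2 + R)*R = -8*R*(-2 + R))
(-79 + 159)*O(c(6), -6) = (-79 + 159)*(8*(3*6)*(2 - 3*6)) = 80*(8*18*(2 - 1*18)) = 80*(8*18*(2 - 18)) = 80*(8*18*(-16)) = 80*(-2304) = -184320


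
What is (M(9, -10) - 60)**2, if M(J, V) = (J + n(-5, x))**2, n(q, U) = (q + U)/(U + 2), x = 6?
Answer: 2217121/4096 ≈ 541.29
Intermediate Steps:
n(q, U) = (U + q)/(2 + U)
M(J, V) = (1/8 + J)**2 (M(J, V) = (J + (6 - 5)/(2 + 6))**2 = (J + 1/8)**2 = (1/8 + J)**2)
(M(9, -10) - 60)**2 = ((1 + 8*9)**2/64 - 60)**2 = ((1 + 72)**2/64 - 60)**2 = ((1/64)*73**2 - 60)**2 = ((1/64)*5329 - 60)**2 = (5329/64 - 60)**2 = (1489/64)**2 = 2217121/4096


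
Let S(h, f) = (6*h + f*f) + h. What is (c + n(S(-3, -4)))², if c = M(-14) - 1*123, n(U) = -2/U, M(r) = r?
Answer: 466489/25 ≈ 18660.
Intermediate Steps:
S(h, f) = f² + 7*h (S(h, f) = (6*h + f²) + h = (f² + 6*h) + h = f² + 7*h)
c = -137 (c = -14 - 1*123 = -14 - 123 = -137)
(c + n(S(-3, -4)))² = (-137 - 2/((-4)² + 7*(-3)))² = (-137 - 2/(16 - 21))² = (-137 - 2/(-5))² = (-137 - 2*(-⅕))² = (-137 + ⅖)² = (-683/5)² = 466489/25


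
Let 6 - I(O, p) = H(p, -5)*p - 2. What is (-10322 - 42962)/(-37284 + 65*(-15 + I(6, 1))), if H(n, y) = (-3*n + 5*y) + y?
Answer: 26642/17797 ≈ 1.4970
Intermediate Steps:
H(n, y) = -3*n + 6*y
I(O, p) = 8 - p*(-30 - 3*p) (I(O, p) = 6 - ((-3*p + 6*(-5))*p - 2) = 6 - ((-3*p - 30)*p - 2) = 6 - ((-30 - 3*p)*p - 2) = 6 - (p*(-30 - 3*p) - 2) = 6 - (-2 + p*(-30 - 3*p)) = 6 + (2 - p*(-30 - 3*p)) = 8 - p*(-30 - 3*p))
(-10322 - 42962)/(-37284 + 65*(-15 + I(6, 1))) = (-10322 - 42962)/(-37284 + 65*(-15 + (8 + 3*1*(10 + 1)))) = -53284/(-37284 + 65*(-15 + (8 + 3*1*11))) = -53284/(-37284 + 65*(-15 + (8 + 33))) = -53284/(-37284 + 65*(-15 + 41)) = -53284/(-37284 + 65*26) = -53284/(-37284 + 1690) = -53284/(-35594) = -53284*(-1/35594) = 26642/17797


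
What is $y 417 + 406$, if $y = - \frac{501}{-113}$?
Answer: $\frac{254795}{113} \approx 2254.8$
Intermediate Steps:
$y = \frac{501}{113}$ ($y = \left(-501\right) \left(- \frac{1}{113}\right) = \frac{501}{113} \approx 4.4336$)
$y 417 + 406 = \frac{501}{113} \cdot 417 + 406 = \frac{208917}{113} + 406 = \frac{254795}{113}$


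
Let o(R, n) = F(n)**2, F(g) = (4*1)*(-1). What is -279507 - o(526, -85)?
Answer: -279523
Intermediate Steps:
F(g) = -4 (F(g) = 4*(-1) = -4)
o(R, n) = 16 (o(R, n) = (-4)**2 = 16)
-279507 - o(526, -85) = -279507 - 1*16 = -279507 - 16 = -279523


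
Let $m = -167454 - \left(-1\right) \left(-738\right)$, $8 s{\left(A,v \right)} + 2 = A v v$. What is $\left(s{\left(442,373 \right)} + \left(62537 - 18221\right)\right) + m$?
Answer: $7563001$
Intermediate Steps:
$s{\left(A,v \right)} = - \frac{1}{4} + \frac{A v^{2}}{8}$ ($s{\left(A,v \right)} = - \frac{1}{4} + \frac{A v v}{8} = - \frac{1}{4} + \frac{A v^{2}}{8}$)
$m = -168192$ ($m = -167454 - 738 = -168192$)
$\left(s{\left(442,373 \right)} + \left(62537 - 18221\right)\right) + m = \left(\left(- \frac{1}{4} + \frac{1}{8} \cdot 442 \cdot 373^{2}\right) + \left(62537 - 18221\right)\right) - 168192 = \left(\left(- \frac{1}{4} + \frac{1}{8} \cdot 442 \cdot 139129\right) + \left(62537 - 18221\right)\right) - 168192 = \left(\left(- \frac{1}{4} + \frac{30747509}{4}\right) + 44316\right) - 168192 = \left(7686877 + 44316\right) - 168192 = 7731193 - 168192 = 7563001$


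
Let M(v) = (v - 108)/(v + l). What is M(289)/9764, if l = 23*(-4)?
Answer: 181/1923508 ≈ 9.4099e-5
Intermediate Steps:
l = -92
M(v) = (-108 + v)/(-92 + v) (M(v) = (v - 108)/(v - 92) = (-108 + v)/(-92 + v))
M(289)/9764 = ((-108 + 289)/(-92 + 289))/9764 = (181/197)*(1/9764) = 181/1923508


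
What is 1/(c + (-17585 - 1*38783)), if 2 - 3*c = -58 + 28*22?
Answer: -3/169660 ≈ -1.7682e-5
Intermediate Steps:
c = -556/3 (c = 2/3 - (-58 + 28*22)/3 = 2/3 - (-58 + 616)/3 = 2/3 - 1/3*558 = 2/3 - 186 = -556/3 ≈ -185.33)
1/(c + (-17585 - 1*38783)) = 1/(-556/3 + (-17585 - 1*38783)) = 1/(-556/3 + (-17585 - 38783)) = 1/(-556/3 - 56368) = 1/(-169660/3) = -3/169660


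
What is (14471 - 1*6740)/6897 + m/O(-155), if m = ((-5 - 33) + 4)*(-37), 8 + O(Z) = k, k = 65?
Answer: 159949/6897 ≈ 23.191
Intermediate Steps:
O(Z) = 57 (O(Z) = -8 + 65 = 57)
m = 1258 (m = (-38 + 4)*(-37) = -34*(-37) = 1258)
(14471 - 1*6740)/6897 + m/O(-155) = (14471 - 1*6740)/6897 + 1258/57 = (14471 - 6740)*(1/6897) + 1258*(1/57) = 7731*(1/6897) + 1258/57 = 2577/2299 + 1258/57 = 159949/6897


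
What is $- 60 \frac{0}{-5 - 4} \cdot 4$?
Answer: $0$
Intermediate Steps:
$- 60 \frac{0}{-5 - 4} \cdot 4 = - 60 \frac{0}{-9} \cdot 4 = - 60 \cdot 0 \left(- \frac{1}{9}\right) 4 = - 60 \cdot 0 \cdot 4 = \left(-60\right) 0 = 0$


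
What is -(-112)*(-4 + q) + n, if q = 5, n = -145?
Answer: -33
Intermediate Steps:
-(-112)*(-4 + q) + n = -(-112)*(-4 + 5) - 145 = -(-112) - 145 = -112*(-1) - 145 = 112 - 145 = -33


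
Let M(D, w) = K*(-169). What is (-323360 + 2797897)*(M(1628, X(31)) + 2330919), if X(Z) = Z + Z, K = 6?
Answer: 5765436128985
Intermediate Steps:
X(Z) = 2*Z
M(D, w) = -1014 (M(D, w) = 6*(-169) = -1014)
(-323360 + 2797897)*(M(1628, X(31)) + 2330919) = (-323360 + 2797897)*(-1014 + 2330919) = 2474537*2329905 = 5765436128985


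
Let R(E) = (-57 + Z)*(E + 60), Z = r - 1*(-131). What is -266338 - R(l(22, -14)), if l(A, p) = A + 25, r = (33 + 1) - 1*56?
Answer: -271902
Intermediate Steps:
r = -22 (r = 34 - 56 = -22)
Z = 109 (Z = -22 - 1*(-131) = -22 + 131 = 109)
l(A, p) = 25 + A
R(E) = 3120 + 52*E (R(E) = (-57 + 109)*(E + 60) = 52*(60 + E) = 3120 + 52*E)
-266338 - R(l(22, -14)) = -266338 - (3120 + 52*(25 + 22)) = -266338 - (3120 + 52*47) = -266338 - (3120 + 2444) = -266338 - 1*5564 = -266338 - 5564 = -271902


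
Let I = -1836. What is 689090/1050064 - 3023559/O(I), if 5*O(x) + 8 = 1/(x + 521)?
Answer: 165675992141215/87680344 ≈ 1.8895e+6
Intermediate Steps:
O(x) = -8/5 + 1/(5*(521 + x)) (O(x) = -8/5 + 1/(5*(x + 521)) = -8/5 + 1/(5*(521 + x)))
689090/1050064 - 3023559/O(I) = 689090/1050064 - 3023559*5*(521 - 1836)/(-4167 - 8*(-1836)) = 689090*(1/1050064) - 3023559*(-6575/(-4167 + 14688)) = 344545/525032 - 3023559/((⅕)*(-1/1315)*10521) = 344545/525032 - 3023559/(-10521/6575) = 344545/525032 - 3023559*(-6575/10521) = 344545/525032 + 315553975/167 = 165675992141215/87680344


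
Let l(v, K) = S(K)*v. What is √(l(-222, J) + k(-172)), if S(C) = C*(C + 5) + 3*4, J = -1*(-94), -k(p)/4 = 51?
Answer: 40*I*√1293 ≈ 1438.3*I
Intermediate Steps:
k(p) = -204 (k(p) = -4*51 = -204)
J = 94
S(C) = 12 + C*(5 + C) (S(C) = C*(5 + C) + 12 = 12 + C*(5 + C))
l(v, K) = v*(12 + K² + 5*K) (l(v, K) = (12 + K² + 5*K)*v = v*(12 + K² + 5*K))
√(l(-222, J) + k(-172)) = √(-222*(12 + 94² + 5*94) - 204) = √(-222*(12 + 8836 + 470) - 204) = √(-222*9318 - 204) = √(-2068596 - 204) = √(-2068800) = 40*I*√1293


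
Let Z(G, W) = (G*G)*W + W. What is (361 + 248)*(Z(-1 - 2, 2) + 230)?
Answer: 152250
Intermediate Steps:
Z(G, W) = W + W*G² (Z(G, W) = G²*W + W = W*G² + W = W + W*G²)
(361 + 248)*(Z(-1 - 2, 2) + 230) = (361 + 248)*(2*(1 + (-1 - 2)²) + 230) = 609*(2*(1 + (-3)²) + 230) = 609*(2*(1 + 9) + 230) = 609*(2*10 + 230) = 609*(20 + 230) = 609*250 = 152250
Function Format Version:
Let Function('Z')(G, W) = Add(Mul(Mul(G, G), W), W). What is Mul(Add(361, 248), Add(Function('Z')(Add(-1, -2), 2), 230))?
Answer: 152250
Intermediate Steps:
Function('Z')(G, W) = Add(W, Mul(W, Pow(G, 2))) (Function('Z')(G, W) = Add(Mul(Pow(G, 2), W), W) = Add(Mul(W, Pow(G, 2)), W) = Add(W, Mul(W, Pow(G, 2))))
Mul(Add(361, 248), Add(Function('Z')(Add(-1, -2), 2), 230)) = Mul(Add(361, 248), Add(Mul(2, Add(1, Pow(Add(-1, -2), 2))), 230)) = Mul(609, Add(Mul(2, Add(1, Pow(-3, 2))), 230)) = Mul(609, Add(Mul(2, Add(1, 9)), 230)) = Mul(609, Add(Mul(2, 10), 230)) = Mul(609, Add(20, 230)) = Mul(609, 250) = 152250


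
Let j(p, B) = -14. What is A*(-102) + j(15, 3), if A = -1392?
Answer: 141970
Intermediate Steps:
A*(-102) + j(15, 3) = -1392*(-102) - 14 = 141984 - 14 = 141970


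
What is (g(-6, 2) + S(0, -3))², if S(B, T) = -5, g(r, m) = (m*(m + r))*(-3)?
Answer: 361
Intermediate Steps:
g(r, m) = -3*m*(m + r)
(g(-6, 2) + S(0, -3))² = (-3*2*(2 - 6) - 5)² = (-3*2*(-4) - 5)² = (24 - 5)² = 19² = 361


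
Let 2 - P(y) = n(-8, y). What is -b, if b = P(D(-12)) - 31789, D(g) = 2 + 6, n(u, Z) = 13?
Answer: 31800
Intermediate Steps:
D(g) = 8
P(y) = -11 (P(y) = 2 - 1*13 = 2 - 13 = -11)
b = -31800 (b = -11 - 31789 = -31800)
-b = -1*(-31800) = 31800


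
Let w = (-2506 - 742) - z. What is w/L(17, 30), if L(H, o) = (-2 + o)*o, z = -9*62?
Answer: -269/84 ≈ -3.2024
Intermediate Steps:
z = -558
L(H, o) = o*(-2 + o)
w = -2690 (w = (-2506 - 742) - 1*(-558) = -3248 + 558 = -2690)
w/L(17, 30) = -2690*1/(30*(-2 + 30)) = -2690/(30*28) = -2690/840 = -2690*1/840 = -269/84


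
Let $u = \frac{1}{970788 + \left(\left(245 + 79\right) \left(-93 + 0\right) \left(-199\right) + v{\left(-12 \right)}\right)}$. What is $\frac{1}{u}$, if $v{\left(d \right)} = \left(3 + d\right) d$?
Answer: $6967164$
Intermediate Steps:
$v{\left(d \right)} = d \left(3 + d\right)$
$u = \frac{1}{6967164}$ ($u = \frac{1}{970788 + \left(\left(245 + 79\right) \left(-93 + 0\right) \left(-199\right) - 12 \left(3 - 12\right)\right)} = \frac{1}{970788 - \left(-108 - 324 \left(-93\right) \left(-199\right)\right)} = \frac{1}{970788 + \left(\left(-30132\right) \left(-199\right) + 108\right)} = \frac{1}{970788 + \left(5996268 + 108\right)} = \frac{1}{970788 + 5996376} = \frac{1}{6967164} \approx 1.4353 \cdot 10^{-7}$)
$\frac{1}{u} = \frac{1}{\frac{1}{6967164}} = 6967164$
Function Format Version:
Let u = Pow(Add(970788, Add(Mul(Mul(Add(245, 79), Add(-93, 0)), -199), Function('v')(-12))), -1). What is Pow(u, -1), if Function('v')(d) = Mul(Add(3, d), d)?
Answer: 6967164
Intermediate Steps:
Function('v')(d) = Mul(d, Add(3, d))
u = Rational(1, 6967164) (u = Pow(Add(970788, Add(Mul(Mul(Add(245, 79), Add(-93, 0)), -199), Mul(-12, Add(3, -12)))), -1) = Pow(Add(970788, Add(Mul(Mul(324, -93), -199), Mul(-12, -9))), -1) = Pow(Add(970788, Add(Mul(-30132, -199), 108)), -1) = Pow(Add(970788, Add(5996268, 108)), -1) = Pow(Add(970788, 5996376), -1) = Pow(6967164, -1) = Rational(1, 6967164) ≈ 1.4353e-7)
Pow(u, -1) = Pow(Rational(1, 6967164), -1) = 6967164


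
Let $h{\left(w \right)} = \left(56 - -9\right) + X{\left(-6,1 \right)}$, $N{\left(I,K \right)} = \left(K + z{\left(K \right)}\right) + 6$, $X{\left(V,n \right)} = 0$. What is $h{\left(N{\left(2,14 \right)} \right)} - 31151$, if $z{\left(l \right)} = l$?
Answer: $-31086$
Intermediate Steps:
$N{\left(I,K \right)} = 6 + 2 K$ ($N{\left(I,K \right)} = \left(K + K\right) + 6 = 2 K + 6 = 6 + 2 K$)
$h{\left(w \right)} = 65$ ($h{\left(w \right)} = \left(56 - -9\right) + 0 = \left(56 + \left(-22 + 31\right)\right) + 0 = \left(56 + 9\right) + 0 = 65 + 0 = 65$)
$h{\left(N{\left(2,14 \right)} \right)} - 31151 = 65 - 31151 = -31086$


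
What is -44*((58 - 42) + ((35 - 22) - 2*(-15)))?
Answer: -2596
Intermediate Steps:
-44*((58 - 42) + ((35 - 22) - 2*(-15))) = -44*(16 + (13 + 30)) = -44*(16 + 43) = -44*59 = -2596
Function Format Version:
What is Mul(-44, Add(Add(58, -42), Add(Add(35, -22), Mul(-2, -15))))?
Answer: -2596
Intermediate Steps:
Mul(-44, Add(Add(58, -42), Add(Add(35, -22), Mul(-2, -15)))) = Mul(-44, Add(16, Add(13, 30))) = Mul(-44, Add(16, 43)) = Mul(-44, 59) = -2596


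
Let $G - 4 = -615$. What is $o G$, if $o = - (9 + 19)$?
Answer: $17108$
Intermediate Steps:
$G = -611$ ($G = 4 - 615 = -611$)
$o = -28$ ($o = \left(-1\right) 28 = -28$)
$o G = \left(-28\right) \left(-611\right) = 17108$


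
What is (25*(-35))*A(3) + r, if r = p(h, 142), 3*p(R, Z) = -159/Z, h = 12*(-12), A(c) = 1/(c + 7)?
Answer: -6239/71 ≈ -87.873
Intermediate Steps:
A(c) = 1/(7 + c)
h = -144
p(R, Z) = -53/Z (p(R, Z) = (-159/Z)/3 = -53/Z)
r = -53/142 ≈ -0.37324
(25*(-35))*A(3) + r = (25*(-35))/(7 + 3) - 53/142 = -875/10 - 53/142 = -875*⅒ - 53/142 = -175/2 - 53/142 = -6239/71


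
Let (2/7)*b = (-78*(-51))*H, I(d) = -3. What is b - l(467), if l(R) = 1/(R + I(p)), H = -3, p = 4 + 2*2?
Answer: -19380817/464 ≈ -41769.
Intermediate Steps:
p = 8 (p = 4 + 4 = 8)
l(R) = 1/(-3 + R) (l(R) = 1/(R - 3) = 1/(-3 + R))
b = -41769 (b = 7*(-78*(-51)*(-3))/2 = 7*(3978*(-3))/2 = (7/2)*(-11934) = -41769)
b - l(467) = -41769 - 1/(-3 + 467) = -41769 - 1/464 = -19380817/464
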